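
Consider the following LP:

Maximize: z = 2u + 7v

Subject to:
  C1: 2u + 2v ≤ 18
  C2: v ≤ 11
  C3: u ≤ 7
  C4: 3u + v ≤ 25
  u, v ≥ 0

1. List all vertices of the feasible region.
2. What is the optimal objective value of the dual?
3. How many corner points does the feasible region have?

1. (0, 0), (7, 0), (7, 2), (0, 9)
2. 63 (by strong duality, equal to the primal optimum)
3. 4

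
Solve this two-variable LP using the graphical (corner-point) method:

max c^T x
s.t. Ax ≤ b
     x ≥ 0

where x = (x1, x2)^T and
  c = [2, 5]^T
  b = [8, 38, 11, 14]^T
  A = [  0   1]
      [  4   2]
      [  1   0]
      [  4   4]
Each vertex is the intersection of two constraint boundaries that also satisfies all remaining constraints:
  x1 = 0 and x2 = 0 → (0, 0)
  4x1 + 4x2 = 14 and x2 = 0 → (3.5, 0)
  4x1 + 4x2 = 14 and x1 = 0 → (0, 3.5)

Evaluating z = 2x1 + 5x2 at each vertex:
  (0, 0): z = 0
  (3.5, 0): z = 7
  (0, 3.5): z = 17.5

The maximum is at (0, 3.5) with z = 17.5.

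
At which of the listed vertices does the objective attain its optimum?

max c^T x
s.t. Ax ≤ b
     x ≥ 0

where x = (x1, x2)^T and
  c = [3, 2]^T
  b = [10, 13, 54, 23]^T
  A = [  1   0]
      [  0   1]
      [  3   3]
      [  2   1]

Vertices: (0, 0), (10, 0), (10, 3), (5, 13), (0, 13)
(5, 13) with z = 41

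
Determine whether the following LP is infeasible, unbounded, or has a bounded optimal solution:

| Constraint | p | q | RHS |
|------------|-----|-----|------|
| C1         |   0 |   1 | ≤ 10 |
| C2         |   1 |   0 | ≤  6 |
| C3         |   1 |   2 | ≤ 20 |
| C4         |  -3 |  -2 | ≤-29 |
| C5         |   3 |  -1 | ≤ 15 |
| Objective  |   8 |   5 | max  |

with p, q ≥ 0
The point (6, 7) satisfies every constraint, so the LP is feasible; the constraints give p ≤ 6 and q ≤ 10, which with p, q ≥ 0 keep the feasible region inside a bounded box. A feasible, bounded LP attains a finite optimum at a vertex.

The LP has an optimal solution: (6, 7) with z = 83.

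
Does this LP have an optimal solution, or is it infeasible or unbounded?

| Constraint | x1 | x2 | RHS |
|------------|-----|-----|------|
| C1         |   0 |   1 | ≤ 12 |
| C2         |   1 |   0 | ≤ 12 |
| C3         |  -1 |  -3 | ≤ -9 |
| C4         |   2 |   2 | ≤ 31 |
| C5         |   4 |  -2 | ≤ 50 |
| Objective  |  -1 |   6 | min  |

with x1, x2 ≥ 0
The point (12, 0) satisfies every constraint, so the LP is feasible; the constraints give x1 ≤ 12 and x2 ≤ 12, which with x1, x2 ≥ 0 keep the feasible region inside a bounded box. A feasible, bounded LP attains a finite optimum at a vertex.

Evaluating z = -x1 + 6x2 at each vertex:
  (0, 3): z = 18
  (9, 0): z = -9
  (12, 0): z = -12
  (12, 3.5): z = 9
  (3.5, 12): z = 68.5
  (0, 12): z = 72

The LP has an optimal solution: (12, 0) with z = -12.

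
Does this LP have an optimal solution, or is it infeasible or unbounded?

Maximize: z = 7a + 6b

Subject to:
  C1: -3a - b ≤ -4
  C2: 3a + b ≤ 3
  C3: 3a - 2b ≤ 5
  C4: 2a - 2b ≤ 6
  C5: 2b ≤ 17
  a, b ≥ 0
C2 requires 3a + b ≤ 3, while C1 (-3a - b ≤ -4) is equivalent to 3a + b ≥ 4. Together they would need 4 ≤ 3a + b ≤ 3, which is impossible since 4 > 3. No point satisfies all constraints.

Infeasible — the constraint set is empty.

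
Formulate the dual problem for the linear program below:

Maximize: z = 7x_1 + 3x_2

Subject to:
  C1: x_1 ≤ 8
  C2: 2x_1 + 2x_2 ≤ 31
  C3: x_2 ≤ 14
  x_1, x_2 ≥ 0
Minimize: z = 8y1 + 31y2 + 14y3

Subject to:
  C1: -y1 - 2y2 ≤ -7
  C2: -2y2 - y3 ≤ -3
  y1, y2, y3 ≥ 0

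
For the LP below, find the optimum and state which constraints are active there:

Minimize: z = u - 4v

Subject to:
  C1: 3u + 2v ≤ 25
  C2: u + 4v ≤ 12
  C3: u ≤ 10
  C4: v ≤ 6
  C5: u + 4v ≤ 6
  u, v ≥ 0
Optimal: u = 0, v = 1.5
Slack at optimum:
  C1: slack = 22
  C2: slack = 6
  C3: slack = 10
  C4: slack = 4.5
  C5: slack = 0 (binding)
  u ≥ 0: u = 0 (binding)
  v ≥ 0: v = 1.5
Binding constraints: C5, u ≥ 0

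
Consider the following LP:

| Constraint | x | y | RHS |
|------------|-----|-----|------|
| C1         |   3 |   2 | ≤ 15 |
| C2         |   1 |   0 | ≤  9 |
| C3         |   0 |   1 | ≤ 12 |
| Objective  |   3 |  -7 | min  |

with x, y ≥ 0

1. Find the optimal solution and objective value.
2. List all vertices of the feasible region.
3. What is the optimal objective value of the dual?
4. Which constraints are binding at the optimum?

1. x = 0, y = 7.5, z = -52.5
2. (0, 0), (5, 0), (0, 7.5)
3. -52.5 (by strong duality, equal to the primal optimum)
4. C1, x ≥ 0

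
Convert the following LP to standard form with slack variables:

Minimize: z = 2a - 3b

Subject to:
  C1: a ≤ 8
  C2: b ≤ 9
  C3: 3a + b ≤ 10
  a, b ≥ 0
min z = 2a - 3b

s.t.
  a + s1 = 8
  b + s2 = 9
  3a + b + s3 = 10
  a, b, s1, s2, s3 ≥ 0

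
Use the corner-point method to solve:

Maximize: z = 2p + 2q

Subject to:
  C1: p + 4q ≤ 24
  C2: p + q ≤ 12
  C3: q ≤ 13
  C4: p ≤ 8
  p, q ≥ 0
Each vertex is the intersection of two constraint boundaries that also satisfies all remaining constraints:
  p = 0 and q = 0 → (0, 0)
  p = 8 and q = 0 → (8, 0)
  p + 4q = 24 and p + q = 12 → (8, 4)
  p + 4q = 24 and p = 0 → (0, 6)

Evaluating z = 2p + 2q at each vertex:
  (0, 0): z = 0
  (8, 0): z = 16
  (8, 4): z = 24
  (0, 6): z = 12

The maximum is at (8, 4) with z = 24.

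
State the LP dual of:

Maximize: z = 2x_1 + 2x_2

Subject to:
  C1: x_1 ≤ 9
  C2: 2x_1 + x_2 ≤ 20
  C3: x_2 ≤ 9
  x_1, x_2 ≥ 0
Minimize: z = 9y1 + 20y2 + 9y3

Subject to:
  C1: -y1 - 2y2 ≤ -2
  C2: -y2 - y3 ≤ -2
  y1, y2, y3 ≥ 0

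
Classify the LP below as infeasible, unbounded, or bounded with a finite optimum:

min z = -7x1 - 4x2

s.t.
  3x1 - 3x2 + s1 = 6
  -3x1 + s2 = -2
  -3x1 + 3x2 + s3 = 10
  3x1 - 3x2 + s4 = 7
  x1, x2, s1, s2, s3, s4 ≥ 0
Feasible point: (1, 0) satisfies every constraint, so the LP is feasible.
Direction d = (1, 1): for each constraint row a, a·d ≤ 0 —
  (3)(1) + (-3)(1) = 0 ≤ 0
  (-3)(1) + (0)(1) = -3 ≤ 0
  (-3)(1) + (3)(1) = 0 ≤ 0
  (3)(1) + (-3)(1) = 0 ≤ 0
and d ≥ 0, so (1, 0) + t·d stays feasible for every t ≥ 0. Along this ray z = -7x1 - 4x2 changes by -11 per unit t, so z → −∞.

The LP is unbounded; z can be made arbitrarily small.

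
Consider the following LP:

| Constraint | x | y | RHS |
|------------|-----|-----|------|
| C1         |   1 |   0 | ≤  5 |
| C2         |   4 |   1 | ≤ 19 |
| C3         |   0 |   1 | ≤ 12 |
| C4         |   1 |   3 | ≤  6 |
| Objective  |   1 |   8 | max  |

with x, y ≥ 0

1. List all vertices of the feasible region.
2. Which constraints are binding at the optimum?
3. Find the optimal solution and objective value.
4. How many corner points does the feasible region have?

1. (0, 0), (4.75, 0), (4.636, 0.4545), (0, 2)
2. C4, x ≥ 0
3. x = 0, y = 2, z = 16
4. 4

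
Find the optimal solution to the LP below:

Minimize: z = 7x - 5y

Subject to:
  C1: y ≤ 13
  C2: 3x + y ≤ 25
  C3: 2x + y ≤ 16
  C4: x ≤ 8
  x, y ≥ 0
x = 0, y = 13, z = -65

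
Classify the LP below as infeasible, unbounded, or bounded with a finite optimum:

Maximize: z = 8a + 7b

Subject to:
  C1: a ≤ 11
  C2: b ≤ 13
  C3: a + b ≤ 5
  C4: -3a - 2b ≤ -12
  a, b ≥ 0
The point (5, 0) satisfies every constraint, so the LP is feasible; the constraints give a ≤ 11 and b ≤ 13, which with a, b ≥ 0 keep the feasible region inside a bounded box. A feasible, bounded LP attains a finite optimum at a vertex.

Evaluating z = 8a + 7b at each vertex:
  (4, 0): z = 32
  (5, 0): z = 40
  (2, 3): z = 37

Bounded optimum: z* = 40 at (5, 0).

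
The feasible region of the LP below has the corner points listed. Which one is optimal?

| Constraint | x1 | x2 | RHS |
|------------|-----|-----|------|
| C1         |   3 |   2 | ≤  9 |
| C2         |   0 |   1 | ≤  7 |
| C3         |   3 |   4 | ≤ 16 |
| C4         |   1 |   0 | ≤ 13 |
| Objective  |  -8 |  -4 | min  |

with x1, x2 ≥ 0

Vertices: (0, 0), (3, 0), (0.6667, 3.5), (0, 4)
(3, 0) with z = -24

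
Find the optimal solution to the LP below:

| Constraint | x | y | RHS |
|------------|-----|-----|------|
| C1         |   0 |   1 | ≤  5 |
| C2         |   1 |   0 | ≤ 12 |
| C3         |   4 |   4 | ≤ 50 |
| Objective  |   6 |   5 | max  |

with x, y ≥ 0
Each vertex is the intersection of two constraint boundaries that also satisfies all remaining constraints:
  x = 0 and y = 0 → (0, 0)
  x = 12 and y = 0 → (12, 0)
  x = 12 and 4x + 4y = 50 → (12, 0.5)
  y = 5 and 4x + 4y = 50 → (7.5, 5)
  y = 5 and x = 0 → (0, 5)

Evaluating z = 6x + 5y at each vertex:
  (0, 0): z = 0
  (12, 0): z = 72
  (12, 0.5): z = 74.5
  (7.5, 5): z = 70
  (0, 5): z = 25

The maximum is at (12, 0.5) with z = 74.5.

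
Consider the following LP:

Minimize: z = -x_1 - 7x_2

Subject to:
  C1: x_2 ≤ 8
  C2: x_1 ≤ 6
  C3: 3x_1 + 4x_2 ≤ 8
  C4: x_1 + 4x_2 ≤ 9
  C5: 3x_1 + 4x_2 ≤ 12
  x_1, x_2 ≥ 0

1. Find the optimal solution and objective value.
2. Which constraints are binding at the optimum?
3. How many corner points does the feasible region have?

1. x_1 = 0, x_2 = 2, z = -14
2. C3, x_1 ≥ 0
3. 3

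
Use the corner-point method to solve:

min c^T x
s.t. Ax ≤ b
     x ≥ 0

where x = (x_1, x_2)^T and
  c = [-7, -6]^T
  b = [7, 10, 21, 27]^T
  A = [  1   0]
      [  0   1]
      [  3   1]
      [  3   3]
x_1 = 6, x_2 = 3, z = -60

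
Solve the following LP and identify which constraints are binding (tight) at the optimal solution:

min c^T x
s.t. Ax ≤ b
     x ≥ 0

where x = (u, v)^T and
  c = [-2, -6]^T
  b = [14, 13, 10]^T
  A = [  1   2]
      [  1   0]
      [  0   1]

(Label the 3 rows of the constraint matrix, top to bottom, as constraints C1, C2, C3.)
Optimal: u = 0, v = 7
Slack at optimum:
  C1: slack = 0 (binding)
  C2: slack = 13
  C3: slack = 3
  u ≥ 0: u = 0 (binding)
  v ≥ 0: v = 7
Binding constraints: C1, u ≥ 0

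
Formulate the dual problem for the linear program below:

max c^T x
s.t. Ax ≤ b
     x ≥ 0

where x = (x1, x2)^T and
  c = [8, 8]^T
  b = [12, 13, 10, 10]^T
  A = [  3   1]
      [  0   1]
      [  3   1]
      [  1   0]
Minimize: z = 12y1 + 13y2 + 10y3 + 10y4

Subject to:
  C1: -3y1 - 3y3 - y4 ≤ -8
  C2: -y1 - y2 - y3 ≤ -8
  y1, y2, y3, y4 ≥ 0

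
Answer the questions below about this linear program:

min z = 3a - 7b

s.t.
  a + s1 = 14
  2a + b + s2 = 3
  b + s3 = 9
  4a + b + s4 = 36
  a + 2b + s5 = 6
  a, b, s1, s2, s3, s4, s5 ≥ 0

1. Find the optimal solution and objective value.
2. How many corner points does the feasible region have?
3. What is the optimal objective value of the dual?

1. a = 0, b = 3, z = -21
2. 3
3. -21 (by strong duality, equal to the primal optimum)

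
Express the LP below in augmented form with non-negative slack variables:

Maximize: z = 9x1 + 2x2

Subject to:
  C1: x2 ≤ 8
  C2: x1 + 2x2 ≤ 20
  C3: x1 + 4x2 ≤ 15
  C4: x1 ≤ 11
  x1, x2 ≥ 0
max z = 9x1 + 2x2

s.t.
  x2 + s1 = 8
  x1 + 2x2 + s2 = 20
  x1 + 4x2 + s3 = 15
  x1 + s4 = 11
  x1, x2, s1, s2, s3, s4 ≥ 0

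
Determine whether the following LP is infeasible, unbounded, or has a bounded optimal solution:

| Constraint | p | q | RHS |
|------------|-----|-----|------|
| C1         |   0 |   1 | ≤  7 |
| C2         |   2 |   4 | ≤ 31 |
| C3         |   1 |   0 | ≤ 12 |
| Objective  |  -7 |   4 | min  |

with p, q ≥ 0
The point (12, 0) satisfies every constraint, so the LP is feasible; the constraints give p ≤ 12 and q ≤ 7, which with p, q ≥ 0 keep the feasible region inside a bounded box. A feasible, bounded LP attains a finite optimum at a vertex.

Evaluating z = -7p + 4q at each vertex:
  (0, 0): z = 0
  (12, 0): z = -84
  (12, 1.75): z = -77
  (1.5, 7): z = 17.5
  (0, 7): z = 28

Feasible with finite optimum z* = -84 at (12, 0).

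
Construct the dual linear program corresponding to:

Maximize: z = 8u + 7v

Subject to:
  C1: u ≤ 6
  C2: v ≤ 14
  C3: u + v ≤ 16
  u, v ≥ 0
Minimize: z = 6y1 + 14y2 + 16y3

Subject to:
  C1: -y1 - y3 ≤ -8
  C2: -y2 - y3 ≤ -7
  y1, y2, y3 ≥ 0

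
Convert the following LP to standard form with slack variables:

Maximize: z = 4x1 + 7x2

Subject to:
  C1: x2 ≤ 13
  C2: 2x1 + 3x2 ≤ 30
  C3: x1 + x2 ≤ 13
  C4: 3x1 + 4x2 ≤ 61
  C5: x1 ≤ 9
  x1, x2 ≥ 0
max z = 4x1 + 7x2

s.t.
  x2 + s1 = 13
  2x1 + 3x2 + s2 = 30
  x1 + x2 + s3 = 13
  3x1 + 4x2 + s4 = 61
  x1 + s5 = 9
  x1, x2, s1, s2, s3, s4, s5 ≥ 0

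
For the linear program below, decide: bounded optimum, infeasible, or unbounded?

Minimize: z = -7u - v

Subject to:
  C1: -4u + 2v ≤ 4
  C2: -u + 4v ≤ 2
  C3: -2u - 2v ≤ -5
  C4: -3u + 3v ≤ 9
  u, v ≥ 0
Feasible point: (2, 1) satisfies every constraint, so the LP is feasible.
Direction d = (1, 0): for each constraint row a, a·d ≤ 0 —
  (-4)(1) + (2)(0) = -4 ≤ 0
  (-1)(1) + (4)(0) = -1 ≤ 0
  (-2)(1) + (-2)(0) = -2 ≤ 0
  (-3)(1) + (3)(0) = -3 ≤ 0
and d ≥ 0, so (2, 1) + t·d stays feasible for every t ≥ 0. Along this ray z = -7u - v changes by -7 per unit t, so z → −∞.

Unbounded: there is a feasible ray along which z → −∞.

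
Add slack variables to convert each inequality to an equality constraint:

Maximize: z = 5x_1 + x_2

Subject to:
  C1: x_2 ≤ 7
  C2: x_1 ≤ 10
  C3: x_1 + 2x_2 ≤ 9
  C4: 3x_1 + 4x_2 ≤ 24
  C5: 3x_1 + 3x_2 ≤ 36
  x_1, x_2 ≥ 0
max z = 5x_1 + x_2

s.t.
  x_2 + s1 = 7
  x_1 + s2 = 10
  x_1 + 2x_2 + s3 = 9
  3x_1 + 4x_2 + s4 = 24
  3x_1 + 3x_2 + s5 = 36
  x_1, x_2, s1, s2, s3, s4, s5 ≥ 0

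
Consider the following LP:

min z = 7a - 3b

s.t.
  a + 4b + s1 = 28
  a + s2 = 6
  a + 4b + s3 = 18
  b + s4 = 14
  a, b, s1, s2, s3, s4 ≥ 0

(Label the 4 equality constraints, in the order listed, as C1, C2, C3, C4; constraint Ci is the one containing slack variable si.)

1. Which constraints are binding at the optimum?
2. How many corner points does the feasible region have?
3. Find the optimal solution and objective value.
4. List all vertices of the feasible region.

1. C3, a ≥ 0
2. 4
3. a = 0, b = 4.5, z = -13.5
4. (0, 0), (6, 0), (6, 3), (0, 4.5)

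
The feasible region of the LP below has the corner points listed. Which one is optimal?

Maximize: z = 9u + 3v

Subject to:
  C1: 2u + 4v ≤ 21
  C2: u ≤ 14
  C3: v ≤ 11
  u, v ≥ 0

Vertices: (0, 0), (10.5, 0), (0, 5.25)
Evaluating z = 9u + 3v at each vertex:
  (0, 0): z = 0
  (10.5, 0): z = 94.5
  (0, 5.25): z = 15.75

The largest value is z = 94.5, attained at (10.5, 0).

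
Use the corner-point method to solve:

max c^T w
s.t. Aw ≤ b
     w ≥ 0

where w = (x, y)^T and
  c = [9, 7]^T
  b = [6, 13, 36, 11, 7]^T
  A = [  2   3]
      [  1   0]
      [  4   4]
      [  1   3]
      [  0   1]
Each vertex is the intersection of two constraint boundaries that also satisfies all remaining constraints:
  x = 0 and y = 0 → (0, 0)
  2x + 3y = 6 and y = 0 → (3, 0)
  2x + 3y = 6 and x = 0 → (0, 2)

Evaluating z = 9x + 7y at each vertex:
  (0, 0): z = 0
  (3, 0): z = 27
  (0, 2): z = 14

The maximum is at (3, 0) with z = 27.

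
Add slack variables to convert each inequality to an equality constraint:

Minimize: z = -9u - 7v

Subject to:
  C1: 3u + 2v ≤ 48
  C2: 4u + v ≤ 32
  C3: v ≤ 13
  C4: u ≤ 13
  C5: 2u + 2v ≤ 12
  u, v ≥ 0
min z = -9u - 7v

s.t.
  3u + 2v + s1 = 48
  4u + v + s2 = 32
  v + s3 = 13
  u + s4 = 13
  2u + 2v + s5 = 12
  u, v, s1, s2, s3, s4, s5 ≥ 0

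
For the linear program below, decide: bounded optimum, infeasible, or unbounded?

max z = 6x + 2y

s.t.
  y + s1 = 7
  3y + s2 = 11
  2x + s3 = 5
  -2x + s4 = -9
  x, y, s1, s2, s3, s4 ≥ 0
The row 2x + s3 = 5 with s3 ≥ 0 requires 2x ≤ 5, while the row -2x + s4 = -9 with s4 ≥ 0 is equivalent to 2x ≥ 9. Together they would need 9 ≤ 2x ≤ 5, which is impossible since 9 > 5. No point satisfies all constraints.

The feasible region is empty; the LP is infeasible.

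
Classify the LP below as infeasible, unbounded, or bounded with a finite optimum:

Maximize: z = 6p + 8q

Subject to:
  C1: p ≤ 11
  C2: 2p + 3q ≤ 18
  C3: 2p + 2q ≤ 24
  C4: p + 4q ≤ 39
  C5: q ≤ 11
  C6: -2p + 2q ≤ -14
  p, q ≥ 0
The point (9, 0) satisfies every constraint, so the LP is feasible; the constraints give p ≤ 11 and q ≤ 11, which with p, q ≥ 0 keep the feasible region inside a bounded box. A feasible, bounded LP attains a finite optimum at a vertex.

Feasible with finite optimum z* = 54 at (9, 0).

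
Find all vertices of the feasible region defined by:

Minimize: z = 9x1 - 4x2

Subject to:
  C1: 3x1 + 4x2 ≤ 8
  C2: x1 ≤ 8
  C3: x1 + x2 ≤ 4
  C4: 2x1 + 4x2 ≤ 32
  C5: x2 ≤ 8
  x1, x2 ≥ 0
Each vertex is the intersection of two constraint boundaries that also satisfies all remaining constraints:
  x1 = 0 and x2 = 0 → (0, 0)
  3x1 + 4x2 = 8 and x2 = 0 → (2.667, 0)
  3x1 + 4x2 = 8 and x1 = 0 → (0, 2)

Vertices: (0, 0), (2.667, 0), (0, 2)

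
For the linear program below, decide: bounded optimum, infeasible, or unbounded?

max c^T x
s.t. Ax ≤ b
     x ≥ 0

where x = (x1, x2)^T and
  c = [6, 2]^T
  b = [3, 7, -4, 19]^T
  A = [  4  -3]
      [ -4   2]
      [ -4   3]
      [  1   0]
One constraint requires 4x1 - 3x2 ≤ 3, while the constraint -4x1 + 3x2 ≤ -4 is equivalent to 4x1 - 3x2 ≥ 4. Together they would need 4 ≤ 4x1 - 3x2 ≤ 3, which is impossible since 4 > 3. No point satisfies all constraints.

The feasible region is empty; the LP is infeasible.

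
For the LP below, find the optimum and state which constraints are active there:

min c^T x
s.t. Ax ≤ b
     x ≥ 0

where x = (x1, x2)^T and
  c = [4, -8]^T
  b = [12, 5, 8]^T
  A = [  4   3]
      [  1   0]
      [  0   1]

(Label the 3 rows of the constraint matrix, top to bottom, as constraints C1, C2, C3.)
Optimal: x1 = 0, x2 = 4
Binding: C1, x1 ≥ 0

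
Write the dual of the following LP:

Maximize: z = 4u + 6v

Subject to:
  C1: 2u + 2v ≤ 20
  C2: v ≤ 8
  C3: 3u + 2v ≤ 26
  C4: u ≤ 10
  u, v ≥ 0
Minimize: z = 20y1 + 8y2 + 26y3 + 10y4

Subject to:
  C1: -2y1 - 3y3 - y4 ≤ -4
  C2: -2y1 - y2 - 2y3 ≤ -6
  y1, y2, y3, y4 ≥ 0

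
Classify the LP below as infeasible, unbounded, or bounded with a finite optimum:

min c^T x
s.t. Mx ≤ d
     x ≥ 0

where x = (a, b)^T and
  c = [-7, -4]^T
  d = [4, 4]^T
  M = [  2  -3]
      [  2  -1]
Feasible point: (0, 0) satisfies every constraint, so the LP is feasible.
Direction d = (0, 1): for each constraint row a, a·d ≤ 0 —
  (2)(0) + (-3)(1) = -3 ≤ 0
  (2)(0) + (-1)(1) = -1 ≤ 0
and d ≥ 0, so (0, 0) + t·d stays feasible for every t ≥ 0. Along this ray z = -7a - 4b changes by -4 per unit t, so z → −∞.

Unbounded: there is a feasible ray along which z → −∞.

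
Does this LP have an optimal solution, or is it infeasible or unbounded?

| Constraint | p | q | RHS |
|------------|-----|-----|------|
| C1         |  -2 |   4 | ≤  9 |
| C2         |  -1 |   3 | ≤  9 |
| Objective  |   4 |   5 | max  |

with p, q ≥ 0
Feasible point: (0, 0) satisfies every constraint, so the LP is feasible.
Direction d = (1, 0): for each constraint row a, a·d ≤ 0 —
  (-2)(1) + (4)(0) = -2 ≤ 0
  (-1)(1) + (3)(0) = -1 ≤ 0
and d ≥ 0, so (0, 0) + t·d stays feasible for every t ≥ 0. Along this ray z = 4p + 5q changes by 4 per unit t, so z → +∞.

The LP is unbounded; z can be made arbitrarily large.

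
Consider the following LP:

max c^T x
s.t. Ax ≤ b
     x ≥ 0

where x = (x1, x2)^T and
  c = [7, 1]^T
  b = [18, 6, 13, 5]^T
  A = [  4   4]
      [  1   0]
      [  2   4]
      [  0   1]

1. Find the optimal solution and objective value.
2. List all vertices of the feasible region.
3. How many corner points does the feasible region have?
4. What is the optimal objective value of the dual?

1. x1 = 4.5, x2 = 0, z = 31.5
2. (0, 0), (4.5, 0), (2.5, 2), (0, 3.25)
3. 4
4. 31.5 (by strong duality, equal to the primal optimum)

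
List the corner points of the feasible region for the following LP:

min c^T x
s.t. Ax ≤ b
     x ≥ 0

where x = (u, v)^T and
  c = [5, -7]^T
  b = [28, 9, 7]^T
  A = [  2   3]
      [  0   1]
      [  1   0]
Each vertex is the intersection of two constraint boundaries that also satisfies all remaining constraints:
  u = 0 and v = 0 → (0, 0)
  u = 7 and v = 0 → (7, 0)
  2u + 3v = 28 and u = 7 → (7, 4.667)
  2u + 3v = 28 and v = 9 → (0.5, 9)
  v = 9 and u = 0 → (0, 9)

Vertices: (0, 0), (7, 0), (7, 4.667), (0.5, 9), (0, 9)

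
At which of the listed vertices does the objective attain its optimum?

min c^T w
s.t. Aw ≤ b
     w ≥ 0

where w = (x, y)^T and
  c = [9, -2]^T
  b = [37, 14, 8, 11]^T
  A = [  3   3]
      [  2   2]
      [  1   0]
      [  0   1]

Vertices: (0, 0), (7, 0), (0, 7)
(0, 7) with z = -14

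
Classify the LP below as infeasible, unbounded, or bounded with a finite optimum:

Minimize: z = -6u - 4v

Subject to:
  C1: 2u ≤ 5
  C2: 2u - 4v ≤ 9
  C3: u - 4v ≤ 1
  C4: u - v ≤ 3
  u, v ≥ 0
Feasible point: (0, 0) satisfies every constraint, so the LP is feasible.
Direction d = (0, 1): for each constraint row a, a·d ≤ 0 —
  (2)(0) + (0)(1) = 0 ≤ 0
  (2)(0) + (-4)(1) = -4 ≤ 0
  (1)(0) + (-4)(1) = -4 ≤ 0
  (1)(0) + (-1)(1) = -1 ≤ 0
and d ≥ 0, so (0, 0) + t·d stays feasible for every t ≥ 0. Along this ray z = -6u - 4v changes by -4 per unit t, so z → −∞.

Unbounded — the objective can decrease without bound over the feasible region.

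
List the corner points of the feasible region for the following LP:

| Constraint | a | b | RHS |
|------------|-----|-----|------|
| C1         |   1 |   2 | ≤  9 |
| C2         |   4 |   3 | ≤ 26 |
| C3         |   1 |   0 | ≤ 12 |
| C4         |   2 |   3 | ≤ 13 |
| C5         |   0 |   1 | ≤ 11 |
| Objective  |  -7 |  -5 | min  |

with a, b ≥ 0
Each vertex is the intersection of two constraint boundaries that also satisfies all remaining constraints:
  a = 0 and b = 0 → (0, 0)
  4a + 3b = 26 and 2a + 3b = 13 → (6.5, 0)
  2a + 3b = 13 and a = 0 → (0, 4.333)

Vertices: (0, 0), (6.5, 0), (0, 4.333)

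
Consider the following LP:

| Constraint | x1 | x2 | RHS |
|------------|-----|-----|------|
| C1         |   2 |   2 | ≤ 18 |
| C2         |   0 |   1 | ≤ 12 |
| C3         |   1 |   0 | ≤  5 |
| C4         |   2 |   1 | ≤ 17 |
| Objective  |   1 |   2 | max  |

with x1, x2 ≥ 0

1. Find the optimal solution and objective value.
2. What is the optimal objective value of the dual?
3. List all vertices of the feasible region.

1. x1 = 0, x2 = 9, z = 18
2. 18 (by strong duality, equal to the primal optimum)
3. (0, 0), (5, 0), (5, 4), (0, 9)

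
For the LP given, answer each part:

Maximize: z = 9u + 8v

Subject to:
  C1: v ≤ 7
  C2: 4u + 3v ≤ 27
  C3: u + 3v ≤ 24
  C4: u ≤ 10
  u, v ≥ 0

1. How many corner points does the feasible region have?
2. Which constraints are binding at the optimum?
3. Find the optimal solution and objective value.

1. 4
2. C1, C2
3. u = 1.5, v = 7, z = 69.5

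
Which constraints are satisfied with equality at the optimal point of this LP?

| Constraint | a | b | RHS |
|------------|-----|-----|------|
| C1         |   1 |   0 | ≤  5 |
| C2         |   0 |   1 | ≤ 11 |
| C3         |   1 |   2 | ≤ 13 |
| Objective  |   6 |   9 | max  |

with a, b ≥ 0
Optimal: a = 5, b = 4
Slack at optimum:
  C1: slack = 0 (binding)
  C2: slack = 7
  C3: slack = 0 (binding)
  a ≥ 0: a = 5
  b ≥ 0: b = 4
Binding constraints: C1, C3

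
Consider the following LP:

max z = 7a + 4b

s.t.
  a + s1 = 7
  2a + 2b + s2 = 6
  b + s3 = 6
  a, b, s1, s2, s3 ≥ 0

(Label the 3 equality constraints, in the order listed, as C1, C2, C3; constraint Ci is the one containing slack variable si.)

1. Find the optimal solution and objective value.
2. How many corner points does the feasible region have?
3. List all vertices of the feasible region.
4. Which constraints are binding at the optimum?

1. a = 3, b = 0, z = 21
2. 3
3. (0, 0), (3, 0), (0, 3)
4. C2, b ≥ 0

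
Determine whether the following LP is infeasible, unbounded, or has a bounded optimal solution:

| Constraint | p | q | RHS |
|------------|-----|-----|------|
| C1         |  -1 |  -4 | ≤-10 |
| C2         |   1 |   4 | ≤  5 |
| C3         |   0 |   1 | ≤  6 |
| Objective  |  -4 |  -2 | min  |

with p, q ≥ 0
C2 requires p + 4q ≤ 5, while C1 (-p - 4q ≤ -10) is equivalent to p + 4q ≥ 10. Together they would need 10 ≤ p + 4q ≤ 5, which is impossible since 10 > 5. No point satisfies all constraints.

The feasible region is empty; the LP is infeasible.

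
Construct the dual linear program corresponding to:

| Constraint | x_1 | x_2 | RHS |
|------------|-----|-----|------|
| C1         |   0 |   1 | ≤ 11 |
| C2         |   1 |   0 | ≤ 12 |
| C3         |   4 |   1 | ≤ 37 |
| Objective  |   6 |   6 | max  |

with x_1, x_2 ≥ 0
Minimize: z = 11y1 + 12y2 + 37y3

Subject to:
  C1: -y2 - 4y3 ≤ -6
  C2: -y1 - y3 ≤ -6
  y1, y2, y3 ≥ 0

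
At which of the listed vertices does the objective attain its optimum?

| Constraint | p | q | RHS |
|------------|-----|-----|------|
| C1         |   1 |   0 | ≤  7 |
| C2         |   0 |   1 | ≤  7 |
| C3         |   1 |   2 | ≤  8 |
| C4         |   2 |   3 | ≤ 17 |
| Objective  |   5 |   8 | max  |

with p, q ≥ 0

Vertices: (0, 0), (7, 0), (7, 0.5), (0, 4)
Evaluating z = 5p + 8q at each vertex:
  (0, 0): z = 0
  (7, 0): z = 35
  (7, 0.5): z = 39
  (0, 4): z = 32

The largest value is z = 39, attained at (7, 0.5).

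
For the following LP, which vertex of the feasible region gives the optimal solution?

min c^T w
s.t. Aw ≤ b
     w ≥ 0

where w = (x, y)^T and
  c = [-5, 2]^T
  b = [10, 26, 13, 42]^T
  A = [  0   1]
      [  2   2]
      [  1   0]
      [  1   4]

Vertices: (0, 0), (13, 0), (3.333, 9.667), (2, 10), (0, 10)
Evaluating z = -5x + 2y at each vertex:
  (0, 0): z = 0
  (13, 0): z = -65
  (3.333, 9.667): z = 2.667
  (2, 10): z = 10
  (0, 10): z = 20

The smallest value is z = -65, attained at (13, 0).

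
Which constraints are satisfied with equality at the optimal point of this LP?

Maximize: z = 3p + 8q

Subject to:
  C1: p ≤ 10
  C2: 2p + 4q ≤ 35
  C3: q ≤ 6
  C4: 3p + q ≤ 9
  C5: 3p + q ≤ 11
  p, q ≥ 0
Optimal: p = 1, q = 6
Slack at optimum:
  C1: slack = 9
  C2: slack = 9
  C3: slack = 0 (binding)
  C4: slack = 0 (binding)
  C5: slack = 2
  p ≥ 0: p = 1
  q ≥ 0: q = 6
Binding constraints: C3, C4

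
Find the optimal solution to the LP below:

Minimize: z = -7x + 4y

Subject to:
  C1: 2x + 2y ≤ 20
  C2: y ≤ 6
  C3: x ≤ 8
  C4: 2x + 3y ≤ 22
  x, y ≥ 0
Each vertex is the intersection of two constraint boundaries that also satisfies all remaining constraints:
  x = 0 and y = 0 → (0, 0)
  x = 8 and y = 0 → (8, 0)
  2x + 2y = 20 and x = 8 → (8, 2)
  y = 6 and 2x + 3y = 22 → (2, 6)
  y = 6 and x = 0 → (0, 6)

Evaluating z = -7x + 4y at each vertex:
  (0, 0): z = 0
  (8, 0): z = -56
  (8, 2): z = -48
  (2, 6): z = 10
  (0, 6): z = 24

The minimum is at (8, 0) with z = -56.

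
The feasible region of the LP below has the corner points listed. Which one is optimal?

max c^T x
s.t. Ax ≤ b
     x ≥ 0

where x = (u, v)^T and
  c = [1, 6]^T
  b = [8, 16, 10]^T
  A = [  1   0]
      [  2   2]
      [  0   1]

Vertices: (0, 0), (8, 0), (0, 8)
Evaluating z = u + 6v at each vertex:
  (0, 0): z = 0
  (8, 0): z = 8
  (0, 8): z = 48

The largest value is z = 48, attained at (0, 8).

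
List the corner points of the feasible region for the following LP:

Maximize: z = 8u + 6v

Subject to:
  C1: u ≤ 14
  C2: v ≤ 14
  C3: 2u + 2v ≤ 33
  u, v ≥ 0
Each vertex is the intersection of two constraint boundaries that also satisfies all remaining constraints:
  u = 0 and v = 0 → (0, 0)
  u = 14 and v = 0 → (14, 0)
  u = 14 and 2u + 2v = 33 → (14, 2.5)
  v = 14 and 2u + 2v = 33 → (2.5, 14)
  v = 14 and u = 0 → (0, 14)

Vertices: (0, 0), (14, 0), (14, 2.5), (2.5, 14), (0, 14)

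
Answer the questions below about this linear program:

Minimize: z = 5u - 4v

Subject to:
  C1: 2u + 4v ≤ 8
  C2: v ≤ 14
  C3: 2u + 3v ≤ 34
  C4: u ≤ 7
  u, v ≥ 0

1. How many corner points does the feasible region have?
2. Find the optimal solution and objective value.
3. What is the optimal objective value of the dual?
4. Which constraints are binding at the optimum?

1. 3
2. u = 0, v = 2, z = -8
3. -8 (by strong duality, equal to the primal optimum)
4. C1, u ≥ 0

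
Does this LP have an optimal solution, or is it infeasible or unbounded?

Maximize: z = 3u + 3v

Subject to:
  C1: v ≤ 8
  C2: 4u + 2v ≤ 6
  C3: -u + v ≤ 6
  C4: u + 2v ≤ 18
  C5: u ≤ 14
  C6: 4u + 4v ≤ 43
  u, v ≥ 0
The point (0, 3) satisfies every constraint, so the LP is feasible; the constraints give u ≤ 14 and v ≤ 8, which with u, v ≥ 0 keep the feasible region inside a bounded box. A feasible, bounded LP attains a finite optimum at a vertex.

Evaluating z = 3u + 3v at each vertex:
  (0, 0): z = 0
  (1.5, 0): z = 4.5
  (0, 3): z = 9

Bounded optimum: z* = 9 at (0, 3).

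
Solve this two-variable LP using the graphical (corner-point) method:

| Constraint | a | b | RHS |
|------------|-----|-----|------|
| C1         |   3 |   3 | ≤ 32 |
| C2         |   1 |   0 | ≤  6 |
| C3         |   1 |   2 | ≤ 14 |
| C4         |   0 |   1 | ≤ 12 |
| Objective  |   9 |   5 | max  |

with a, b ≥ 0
Each vertex is the intersection of two constraint boundaries that also satisfies all remaining constraints:
  a = 0 and b = 0 → (0, 0)
  a = 6 and b = 0 → (6, 0)
  a = 6 and a + 2b = 14 → (6, 4)
  a + 2b = 14 and a = 0 → (0, 7)

Evaluating z = 9a + 5b at each vertex:
  (0, 0): z = 0
  (6, 0): z = 54
  (6, 4): z = 74
  (0, 7): z = 35

The maximum is at (6, 4) with z = 74.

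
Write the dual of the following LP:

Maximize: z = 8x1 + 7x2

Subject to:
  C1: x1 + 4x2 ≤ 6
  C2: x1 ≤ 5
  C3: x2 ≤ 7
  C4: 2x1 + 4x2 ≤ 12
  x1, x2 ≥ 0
Minimize: z = 6y1 + 5y2 + 7y3 + 12y4

Subject to:
  C1: -y1 - y2 - 2y4 ≤ -8
  C2: -4y1 - y3 - 4y4 ≤ -7
  y1, y2, y3, y4 ≥ 0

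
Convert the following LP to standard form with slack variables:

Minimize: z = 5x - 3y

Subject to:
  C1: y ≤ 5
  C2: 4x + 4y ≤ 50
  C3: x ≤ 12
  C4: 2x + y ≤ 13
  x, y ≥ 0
min z = 5x - 3y

s.t.
  y + s1 = 5
  4x + 4y + s2 = 50
  x + s3 = 12
  2x + y + s4 = 13
  x, y, s1, s2, s3, s4 ≥ 0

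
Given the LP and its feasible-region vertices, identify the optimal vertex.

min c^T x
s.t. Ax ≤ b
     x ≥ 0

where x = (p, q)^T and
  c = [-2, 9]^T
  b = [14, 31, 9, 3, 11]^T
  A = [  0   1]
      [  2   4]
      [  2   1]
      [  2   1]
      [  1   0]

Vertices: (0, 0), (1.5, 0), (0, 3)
Evaluating z = -2p + 9q at each vertex:
  (0, 0): z = 0
  (1.5, 0): z = -3
  (0, 3): z = 27

The smallest value is z = -3, attained at (1.5, 0).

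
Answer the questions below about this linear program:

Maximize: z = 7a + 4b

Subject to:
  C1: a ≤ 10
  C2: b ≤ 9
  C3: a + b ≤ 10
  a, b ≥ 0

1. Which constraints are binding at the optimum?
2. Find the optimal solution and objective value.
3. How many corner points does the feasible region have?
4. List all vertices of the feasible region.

1. C1, C3, b ≥ 0
2. a = 10, b = 0, z = 70
3. 4
4. (0, 0), (10, 0), (1, 9), (0, 9)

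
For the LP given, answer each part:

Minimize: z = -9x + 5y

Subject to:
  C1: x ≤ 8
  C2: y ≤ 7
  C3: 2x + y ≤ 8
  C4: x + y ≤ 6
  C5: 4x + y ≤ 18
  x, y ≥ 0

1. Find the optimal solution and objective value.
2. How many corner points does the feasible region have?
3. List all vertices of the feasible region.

1. x = 4, y = 0, z = -36
2. 4
3. (0, 0), (4, 0), (2, 4), (0, 6)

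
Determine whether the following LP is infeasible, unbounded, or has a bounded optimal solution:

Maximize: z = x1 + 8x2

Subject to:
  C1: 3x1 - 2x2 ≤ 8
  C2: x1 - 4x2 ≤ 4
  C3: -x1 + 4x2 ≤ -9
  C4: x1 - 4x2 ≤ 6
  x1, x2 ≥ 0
C2 requires x1 - 4x2 ≤ 4, while C3 (-x1 + 4x2 ≤ -9) is equivalent to x1 - 4x2 ≥ 9. Together they would need 9 ≤ x1 - 4x2 ≤ 4, which is impossible since 9 > 4. No point satisfies all constraints.

The feasible region is empty; the LP is infeasible.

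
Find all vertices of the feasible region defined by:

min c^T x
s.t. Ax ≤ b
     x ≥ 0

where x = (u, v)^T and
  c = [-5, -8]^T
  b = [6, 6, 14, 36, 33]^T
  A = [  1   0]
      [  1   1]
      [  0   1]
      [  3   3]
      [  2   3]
Each vertex is the intersection of two constraint boundaries that also satisfies all remaining constraints:
  u = 0 and v = 0 → (0, 0)
  u = 6 and u + v = 6 → (6, 0)
  u + v = 6 and u = 0 → (0, 6)

Vertices: (0, 0), (6, 0), (0, 6)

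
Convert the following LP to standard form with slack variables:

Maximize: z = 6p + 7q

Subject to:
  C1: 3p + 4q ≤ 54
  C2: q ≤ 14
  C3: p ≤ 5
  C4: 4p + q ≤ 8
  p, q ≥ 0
max z = 6p + 7q

s.t.
  3p + 4q + s1 = 54
  q + s2 = 14
  p + s3 = 5
  4p + q + s4 = 8
  p, q, s1, s2, s3, s4 ≥ 0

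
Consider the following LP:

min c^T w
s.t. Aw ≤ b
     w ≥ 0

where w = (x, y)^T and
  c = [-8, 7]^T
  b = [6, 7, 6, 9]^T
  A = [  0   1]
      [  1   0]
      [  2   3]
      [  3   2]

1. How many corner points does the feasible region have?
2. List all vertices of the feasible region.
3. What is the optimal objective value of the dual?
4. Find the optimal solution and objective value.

1. 3
2. (0, 0), (3, 0), (0, 2)
3. -24 (by strong duality, equal to the primal optimum)
4. x = 3, y = 0, z = -24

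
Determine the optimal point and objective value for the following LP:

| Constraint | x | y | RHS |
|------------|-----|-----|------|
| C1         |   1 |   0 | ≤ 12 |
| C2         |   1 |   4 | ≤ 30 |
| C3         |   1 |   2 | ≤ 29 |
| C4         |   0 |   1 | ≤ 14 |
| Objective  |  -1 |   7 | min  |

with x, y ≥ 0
Each vertex is the intersection of two constraint boundaries that also satisfies all remaining constraints:
  x = 0 and y = 0 → (0, 0)
  x = 12 and y = 0 → (12, 0)
  x = 12 and x + 4y = 30 → (12, 4.5)
  x + 4y = 30 and x = 0 → (0, 7.5)

Evaluating z = -x + 7y at each vertex:
  (0, 0): z = 0
  (12, 0): z = -12
  (12, 4.5): z = 19.5
  (0, 7.5): z = 52.5

The minimum is at (12, 0) with z = -12.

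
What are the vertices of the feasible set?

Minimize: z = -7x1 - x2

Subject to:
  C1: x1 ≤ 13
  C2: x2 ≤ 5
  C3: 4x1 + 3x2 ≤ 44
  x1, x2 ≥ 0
Each vertex is the intersection of two constraint boundaries that also satisfies all remaining constraints:
  x1 = 0 and x2 = 0 → (0, 0)
  4x1 + 3x2 = 44 and x2 = 0 → (11, 0)
  x2 = 5 and 4x1 + 3x2 = 44 → (7.25, 5)
  x2 = 5 and x1 = 0 → (0, 5)

Vertices: (0, 0), (11, 0), (7.25, 5), (0, 5)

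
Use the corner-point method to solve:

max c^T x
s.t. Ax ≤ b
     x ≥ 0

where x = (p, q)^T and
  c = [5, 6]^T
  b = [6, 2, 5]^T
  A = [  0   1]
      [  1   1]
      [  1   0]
Each vertex is the intersection of two constraint boundaries that also satisfies all remaining constraints:
  p = 0 and q = 0 → (0, 0)
  p + q = 2 and q = 0 → (2, 0)
  p + q = 2 and p = 0 → (0, 2)

Evaluating z = 5p + 6q at each vertex:
  (0, 0): z = 0
  (2, 0): z = 10
  (0, 2): z = 12

The maximum is at (0, 2) with z = 12.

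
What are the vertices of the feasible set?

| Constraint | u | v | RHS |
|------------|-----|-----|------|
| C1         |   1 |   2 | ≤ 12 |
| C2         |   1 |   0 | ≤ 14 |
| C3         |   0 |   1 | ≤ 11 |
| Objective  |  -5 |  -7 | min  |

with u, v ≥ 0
Each vertex is the intersection of two constraint boundaries that also satisfies all remaining constraints:
  u = 0 and v = 0 → (0, 0)
  u + 2v = 12 and v = 0 → (12, 0)
  u + 2v = 12 and u = 0 → (0, 6)

Vertices: (0, 0), (12, 0), (0, 6)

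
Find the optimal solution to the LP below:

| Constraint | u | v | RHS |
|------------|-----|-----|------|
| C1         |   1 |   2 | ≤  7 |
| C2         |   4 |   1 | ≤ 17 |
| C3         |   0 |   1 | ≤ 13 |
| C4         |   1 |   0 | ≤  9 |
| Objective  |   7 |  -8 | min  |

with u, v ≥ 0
u = 0, v = 3.5, z = -28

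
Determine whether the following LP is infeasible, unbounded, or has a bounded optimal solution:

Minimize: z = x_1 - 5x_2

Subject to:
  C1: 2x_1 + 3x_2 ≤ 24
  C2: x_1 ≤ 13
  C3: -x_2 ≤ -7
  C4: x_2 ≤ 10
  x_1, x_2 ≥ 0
The point (0, 8) satisfies every constraint, so the LP is feasible; the constraints give x_1 ≤ 13 and x_2 ≤ 10, which with x_1, x_2 ≥ 0 keep the feasible region inside a bounded box. A feasible, bounded LP attains a finite optimum at a vertex.

Evaluating z = x_1 - 5x_2 at each vertex:
  (0, 7): z = -35
  (1.5, 7): z = -33.5
  (0, 8): z = -40

The LP has an optimal solution: (0, 8) with z = -40.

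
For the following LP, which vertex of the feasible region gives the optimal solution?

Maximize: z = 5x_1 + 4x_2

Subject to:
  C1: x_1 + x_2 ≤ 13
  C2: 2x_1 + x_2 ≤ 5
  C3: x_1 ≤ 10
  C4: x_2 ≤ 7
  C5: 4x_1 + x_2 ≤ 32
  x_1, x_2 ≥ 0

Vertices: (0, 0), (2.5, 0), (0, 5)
(0, 5) with z = 20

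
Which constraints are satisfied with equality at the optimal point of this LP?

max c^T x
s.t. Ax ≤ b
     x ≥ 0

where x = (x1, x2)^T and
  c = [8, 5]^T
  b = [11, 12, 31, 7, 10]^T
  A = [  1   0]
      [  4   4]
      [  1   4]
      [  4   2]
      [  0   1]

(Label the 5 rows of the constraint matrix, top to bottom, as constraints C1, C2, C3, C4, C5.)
Optimal: x1 = 0.5, x2 = 2.5
Binding: C2, C4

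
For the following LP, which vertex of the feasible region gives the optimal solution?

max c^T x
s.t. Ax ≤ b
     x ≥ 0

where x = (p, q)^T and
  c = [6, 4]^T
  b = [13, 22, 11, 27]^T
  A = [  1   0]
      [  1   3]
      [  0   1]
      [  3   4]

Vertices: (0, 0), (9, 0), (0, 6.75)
Evaluating z = 6p + 4q at each vertex:
  (0, 0): z = 0
  (9, 0): z = 54
  (0, 6.75): z = 27

The largest value is z = 54, attained at (9, 0).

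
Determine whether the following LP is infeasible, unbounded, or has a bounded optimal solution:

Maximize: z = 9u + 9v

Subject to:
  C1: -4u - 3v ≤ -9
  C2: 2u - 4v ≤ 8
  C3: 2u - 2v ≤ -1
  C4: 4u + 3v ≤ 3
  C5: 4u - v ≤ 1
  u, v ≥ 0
C4 requires 4u + 3v ≤ 3, while C1 (-4u - 3v ≤ -9) is equivalent to 4u + 3v ≥ 9. Together they would need 9 ≤ 4u + 3v ≤ 3, which is impossible since 9 > 3. No point satisfies all constraints.

The feasible region is empty; the LP is infeasible.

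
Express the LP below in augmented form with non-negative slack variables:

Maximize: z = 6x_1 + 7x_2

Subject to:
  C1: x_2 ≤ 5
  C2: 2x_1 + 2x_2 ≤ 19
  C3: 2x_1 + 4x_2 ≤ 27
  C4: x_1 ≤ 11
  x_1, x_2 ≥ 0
max z = 6x_1 + 7x_2

s.t.
  x_2 + s1 = 5
  2x_1 + 2x_2 + s2 = 19
  2x_1 + 4x_2 + s3 = 27
  x_1 + s4 = 11
  x_1, x_2, s1, s2, s3, s4 ≥ 0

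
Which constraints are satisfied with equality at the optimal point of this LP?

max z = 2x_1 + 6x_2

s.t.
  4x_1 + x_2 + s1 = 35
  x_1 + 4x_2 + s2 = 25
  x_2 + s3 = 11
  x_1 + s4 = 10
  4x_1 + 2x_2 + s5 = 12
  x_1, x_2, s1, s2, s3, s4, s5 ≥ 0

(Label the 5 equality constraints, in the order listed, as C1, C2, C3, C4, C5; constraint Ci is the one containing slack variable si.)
Optimal: x_1 = 0, x_2 = 6
Binding: C5, x_1 ≥ 0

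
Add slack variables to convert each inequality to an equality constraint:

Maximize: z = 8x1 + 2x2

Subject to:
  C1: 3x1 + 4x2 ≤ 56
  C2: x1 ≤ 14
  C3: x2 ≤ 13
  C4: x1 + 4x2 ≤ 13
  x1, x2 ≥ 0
max z = 8x1 + 2x2

s.t.
  3x1 + 4x2 + s1 = 56
  x1 + s2 = 14
  x2 + s3 = 13
  x1 + 4x2 + s4 = 13
  x1, x2, s1, s2, s3, s4 ≥ 0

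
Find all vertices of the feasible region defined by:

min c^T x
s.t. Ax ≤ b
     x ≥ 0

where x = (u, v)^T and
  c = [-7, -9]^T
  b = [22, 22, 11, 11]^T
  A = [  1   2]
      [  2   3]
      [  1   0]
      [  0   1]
Each vertex is the intersection of two constraint boundaries that also satisfies all remaining constraints:
  u = 0 and v = 0 → (0, 0)
  2u + 3v = 22 and u = 11 → (11, 0)
  2u + 3v = 22 and u = 0 → (0, 7.333)

Vertices: (0, 0), (11, 0), (0, 7.333)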